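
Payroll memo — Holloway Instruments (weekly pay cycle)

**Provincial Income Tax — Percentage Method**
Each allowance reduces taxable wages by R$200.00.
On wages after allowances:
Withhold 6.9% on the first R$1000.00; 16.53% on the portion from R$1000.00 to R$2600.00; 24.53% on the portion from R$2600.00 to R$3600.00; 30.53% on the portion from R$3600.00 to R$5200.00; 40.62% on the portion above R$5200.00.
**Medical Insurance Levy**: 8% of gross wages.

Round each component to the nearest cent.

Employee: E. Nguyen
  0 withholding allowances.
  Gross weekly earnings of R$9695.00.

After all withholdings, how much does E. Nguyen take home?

R$6026.27

Provincial Income Tax: taxable = R$9695.00
  R$1067.26 + 40.62% × (R$9695.00 − R$5200.00) = R$1067.26 + 40.62% × R$4495.00 = R$2893.13
Medical Insurance Levy: 8% × R$9695.00 = R$775.60
Total withheld: R$2893.13 + R$775.60 = R$3668.73
Net pay: R$9695.00 − R$3668.73 = R$6026.27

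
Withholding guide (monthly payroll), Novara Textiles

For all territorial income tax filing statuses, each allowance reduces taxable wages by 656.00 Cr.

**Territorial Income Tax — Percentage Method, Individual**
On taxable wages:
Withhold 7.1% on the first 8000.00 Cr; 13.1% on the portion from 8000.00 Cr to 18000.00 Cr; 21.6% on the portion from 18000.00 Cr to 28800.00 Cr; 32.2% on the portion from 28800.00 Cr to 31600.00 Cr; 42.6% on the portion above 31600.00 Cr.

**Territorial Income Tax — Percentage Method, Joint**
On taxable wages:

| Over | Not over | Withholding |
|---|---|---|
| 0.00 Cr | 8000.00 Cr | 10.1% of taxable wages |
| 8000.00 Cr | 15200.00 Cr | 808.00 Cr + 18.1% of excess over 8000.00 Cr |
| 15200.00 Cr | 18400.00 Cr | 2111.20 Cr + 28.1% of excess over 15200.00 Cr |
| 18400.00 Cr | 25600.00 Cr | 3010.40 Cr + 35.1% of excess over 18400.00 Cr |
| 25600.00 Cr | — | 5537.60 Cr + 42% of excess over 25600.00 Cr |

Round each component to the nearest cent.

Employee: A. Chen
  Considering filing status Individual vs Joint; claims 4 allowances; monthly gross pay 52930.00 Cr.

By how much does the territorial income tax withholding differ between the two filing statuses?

2832.96 Cr

Territorial Income Tax (Individual): taxable = 52930.00 Cr − 4×656.00 Cr = 50306.00 Cr
  5112.40 Cr + 42.6% × (50306.00 Cr − 31600.00 Cr) = 5112.40 Cr + 42.6% × 18706.00 Cr = 13081.16 Cr
Territorial Income Tax (Joint): taxable = 52930.00 Cr − 4×656.00 Cr = 50306.00 Cr
  5537.60 Cr + 42% × (50306.00 Cr − 25600.00 Cr) = 5537.60 Cr + 42% × 24706.00 Cr = 15914.12 Cr
Difference: |13081.16 Cr − 15914.12 Cr| = 2832.96 Cr (higher under Joint)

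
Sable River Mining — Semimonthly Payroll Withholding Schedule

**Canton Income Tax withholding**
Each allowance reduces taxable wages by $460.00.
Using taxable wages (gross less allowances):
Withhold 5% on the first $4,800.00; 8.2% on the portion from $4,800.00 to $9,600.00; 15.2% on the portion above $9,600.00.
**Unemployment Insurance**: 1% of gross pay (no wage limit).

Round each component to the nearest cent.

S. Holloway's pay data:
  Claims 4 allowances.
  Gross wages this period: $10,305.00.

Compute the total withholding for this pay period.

$643.58

Canton Income Tax: taxable = $10,305.00 − 4×$460.00 = $8,465.00
  $240.00 + 8.2% × ($8,465.00 − $4,800.00) = $240.00 + 8.2% × $3,665.00 = $540.53
Unemployment Insurance: 1% × $10,305.00 = $103.05
Total: $540.53 + $103.05 = $643.58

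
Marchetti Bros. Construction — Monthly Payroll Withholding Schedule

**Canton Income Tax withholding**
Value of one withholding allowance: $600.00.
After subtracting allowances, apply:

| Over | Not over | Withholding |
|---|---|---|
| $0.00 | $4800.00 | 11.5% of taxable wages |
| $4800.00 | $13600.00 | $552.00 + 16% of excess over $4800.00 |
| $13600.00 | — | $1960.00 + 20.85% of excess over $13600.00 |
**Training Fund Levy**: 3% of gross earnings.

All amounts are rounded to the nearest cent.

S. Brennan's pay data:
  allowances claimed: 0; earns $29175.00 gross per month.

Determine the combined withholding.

$6082.64

Canton Income Tax: taxable = $29175.00
  $1960.00 + 20.85% × ($29175.00 − $13600.00) = $1960.00 + 20.85% × $15575.00 = $5207.39
Training Fund Levy: 3% × $29175.00 = $875.25
Total: $5207.39 + $875.25 = $6082.64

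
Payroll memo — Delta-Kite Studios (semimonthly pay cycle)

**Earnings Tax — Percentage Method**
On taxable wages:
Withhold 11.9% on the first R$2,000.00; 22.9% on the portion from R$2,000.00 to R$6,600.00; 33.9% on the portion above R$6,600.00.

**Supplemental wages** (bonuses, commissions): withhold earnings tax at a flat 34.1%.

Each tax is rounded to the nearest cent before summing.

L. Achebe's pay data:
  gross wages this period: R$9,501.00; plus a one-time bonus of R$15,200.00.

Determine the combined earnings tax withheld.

R$7,458.04

Earnings Tax: taxable = R$9,501.00
  R$1,291.40 + 33.9% × (R$9,501.00 − R$6,600.00) = R$1,291.40 + 33.9% × R$2,901.00 = R$2,274.84
Supplemental (34.1% flat on bonus): 34.1% × R$15,200.00 = R$5,183.20
Total earnings tax: R$2,274.84 + R$5,183.20 = R$7,458.04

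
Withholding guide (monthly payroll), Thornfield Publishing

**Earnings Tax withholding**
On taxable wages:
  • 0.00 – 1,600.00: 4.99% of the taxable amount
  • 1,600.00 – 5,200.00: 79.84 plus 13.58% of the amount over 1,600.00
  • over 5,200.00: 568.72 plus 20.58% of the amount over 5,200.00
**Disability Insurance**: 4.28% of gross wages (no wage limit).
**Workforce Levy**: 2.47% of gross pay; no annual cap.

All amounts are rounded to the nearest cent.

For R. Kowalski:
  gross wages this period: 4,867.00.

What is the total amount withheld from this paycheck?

Earnings Tax: taxable = 4,867.00
  79.84 + 13.58% × (4,867.00 − 1,600.00) = 79.84 + 13.58% × 3,267.00 = 523.50
Disability Insurance: 4.28% × 4,867.00 = 208.31
Workforce Levy: 2.47% × 4,867.00 = 120.21
Total: 523.50 + 208.31 + 120.21 = 852.02

852.02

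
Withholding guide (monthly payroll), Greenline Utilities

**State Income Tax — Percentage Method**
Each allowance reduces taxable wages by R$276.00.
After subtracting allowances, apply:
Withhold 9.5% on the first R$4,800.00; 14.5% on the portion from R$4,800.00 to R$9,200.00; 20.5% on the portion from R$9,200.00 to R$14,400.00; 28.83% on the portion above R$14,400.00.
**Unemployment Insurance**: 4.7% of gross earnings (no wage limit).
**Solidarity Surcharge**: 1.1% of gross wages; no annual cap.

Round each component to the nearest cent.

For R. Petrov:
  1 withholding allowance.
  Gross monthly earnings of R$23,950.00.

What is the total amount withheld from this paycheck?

R$6,222.79

State Income Tax: taxable = R$23,950.00 − 1×R$276.00 = R$23,674.00
  R$2,160.00 + 28.83% × (R$23,674.00 − R$14,400.00) = R$2,160.00 + 28.83% × R$9,274.00 = R$4,833.69
Unemployment Insurance: 4.7% × R$23,950.00 = R$1,125.65
Solidarity Surcharge: 1.1% × R$23,950.00 = R$263.45
Total: R$4,833.69 + R$1,125.65 + R$263.45 = R$6,222.79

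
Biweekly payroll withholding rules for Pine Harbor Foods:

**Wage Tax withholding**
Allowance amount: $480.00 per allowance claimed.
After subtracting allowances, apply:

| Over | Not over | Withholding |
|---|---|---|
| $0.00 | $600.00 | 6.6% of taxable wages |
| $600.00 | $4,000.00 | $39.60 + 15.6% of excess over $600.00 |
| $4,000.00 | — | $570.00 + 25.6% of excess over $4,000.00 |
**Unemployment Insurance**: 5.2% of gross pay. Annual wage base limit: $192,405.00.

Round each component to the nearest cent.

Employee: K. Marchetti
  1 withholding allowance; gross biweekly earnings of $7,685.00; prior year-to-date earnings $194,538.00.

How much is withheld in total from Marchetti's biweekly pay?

$1,390.48

Wage Tax: taxable = $7,685.00 − 1×$480.00 = $7,205.00
  $570.00 + 25.6% × ($7,205.00 − $4,000.00) = $570.00 + 25.6% × $3,205.00 = $1,390.48
Unemployment Insurance: YTD $194,538.00 ≥ cap $192,405.00 → $0.00
Total: $1,390.48 + $0.00 = $1,390.48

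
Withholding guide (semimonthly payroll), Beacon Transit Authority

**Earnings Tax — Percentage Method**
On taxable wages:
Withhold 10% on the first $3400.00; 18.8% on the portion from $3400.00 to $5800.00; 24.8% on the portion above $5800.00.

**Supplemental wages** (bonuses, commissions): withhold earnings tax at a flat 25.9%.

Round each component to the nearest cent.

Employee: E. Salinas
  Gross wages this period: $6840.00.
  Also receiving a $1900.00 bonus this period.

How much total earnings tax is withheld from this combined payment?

$1541.22

Earnings Tax: taxable = $6840.00
  $791.20 + 24.8% × ($6840.00 − $5800.00) = $791.20 + 24.8% × $1040.00 = $1049.12
Supplemental (25.9% flat on bonus): 25.9% × $1900.00 = $492.10
Total earnings tax: $1049.12 + $492.10 = $1541.22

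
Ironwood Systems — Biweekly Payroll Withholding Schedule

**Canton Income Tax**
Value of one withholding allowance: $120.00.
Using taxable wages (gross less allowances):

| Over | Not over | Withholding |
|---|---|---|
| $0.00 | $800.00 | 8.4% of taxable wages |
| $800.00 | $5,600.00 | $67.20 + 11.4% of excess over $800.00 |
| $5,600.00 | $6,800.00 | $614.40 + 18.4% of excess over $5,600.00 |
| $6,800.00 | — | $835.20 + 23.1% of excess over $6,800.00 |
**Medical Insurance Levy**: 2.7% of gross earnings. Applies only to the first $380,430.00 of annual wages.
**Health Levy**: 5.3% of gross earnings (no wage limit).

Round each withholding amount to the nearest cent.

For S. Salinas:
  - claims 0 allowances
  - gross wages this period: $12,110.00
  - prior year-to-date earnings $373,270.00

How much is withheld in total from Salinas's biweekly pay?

$2,896.96

Canton Income Tax: taxable = $12,110.00
  $835.20 + 23.1% × ($12,110.00 − $6,800.00) = $835.20 + 23.1% × $5,310.00 = $2,061.81
Medical Insurance Levy: cap $380,430.00 − YTD $373,270.00 = $7,160.00 subject; 2.7% × $7,160.00 = $193.32
Health Levy: 5.3% × $12,110.00 = $641.83
Total: $2,061.81 + $193.32 + $641.83 = $2,896.96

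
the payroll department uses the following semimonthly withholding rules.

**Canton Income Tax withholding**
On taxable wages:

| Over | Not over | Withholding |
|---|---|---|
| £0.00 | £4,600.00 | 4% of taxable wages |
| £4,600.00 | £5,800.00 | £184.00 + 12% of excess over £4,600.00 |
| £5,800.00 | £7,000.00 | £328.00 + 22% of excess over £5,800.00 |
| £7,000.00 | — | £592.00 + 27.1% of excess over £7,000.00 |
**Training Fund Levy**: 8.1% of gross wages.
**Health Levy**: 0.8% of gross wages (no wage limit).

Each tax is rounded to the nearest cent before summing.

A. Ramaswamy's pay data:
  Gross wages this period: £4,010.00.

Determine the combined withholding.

£517.29

Canton Income Tax: taxable = £4,010.00
  4% × £4,010.00 = £160.40
Training Fund Levy: 8.1% × £4,010.00 = £324.81
Health Levy: 0.8% × £4,010.00 = £32.08
Total: £160.40 + £324.81 + £32.08 = £517.29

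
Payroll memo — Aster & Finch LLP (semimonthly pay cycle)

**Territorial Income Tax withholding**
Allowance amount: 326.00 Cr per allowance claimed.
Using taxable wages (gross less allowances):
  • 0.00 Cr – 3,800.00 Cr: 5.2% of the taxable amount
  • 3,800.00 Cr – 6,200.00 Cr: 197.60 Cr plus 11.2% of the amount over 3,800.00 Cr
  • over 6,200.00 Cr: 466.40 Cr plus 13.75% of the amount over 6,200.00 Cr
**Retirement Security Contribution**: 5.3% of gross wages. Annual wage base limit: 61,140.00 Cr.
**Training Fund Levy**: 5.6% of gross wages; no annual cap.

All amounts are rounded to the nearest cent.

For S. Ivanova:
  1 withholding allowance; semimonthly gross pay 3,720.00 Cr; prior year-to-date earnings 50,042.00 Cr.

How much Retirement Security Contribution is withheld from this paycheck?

Retirement Security Contribution: 5.3% × 3,720.00 Cr = 197.16 Cr

197.16 Cr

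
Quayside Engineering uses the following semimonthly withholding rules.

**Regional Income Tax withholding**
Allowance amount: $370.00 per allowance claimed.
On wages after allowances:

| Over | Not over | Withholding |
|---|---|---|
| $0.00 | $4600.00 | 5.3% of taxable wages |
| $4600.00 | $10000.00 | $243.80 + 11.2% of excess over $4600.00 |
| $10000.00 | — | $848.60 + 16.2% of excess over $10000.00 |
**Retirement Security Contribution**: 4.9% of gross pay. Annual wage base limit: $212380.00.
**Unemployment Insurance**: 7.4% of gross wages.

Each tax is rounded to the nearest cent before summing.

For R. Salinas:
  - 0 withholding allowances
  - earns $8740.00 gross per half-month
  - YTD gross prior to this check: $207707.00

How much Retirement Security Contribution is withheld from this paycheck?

Retirement Security Contribution: cap $212380.00 − YTD $207707.00 = $4673.00 subject; 4.9% × $4673.00 = $228.98

$228.98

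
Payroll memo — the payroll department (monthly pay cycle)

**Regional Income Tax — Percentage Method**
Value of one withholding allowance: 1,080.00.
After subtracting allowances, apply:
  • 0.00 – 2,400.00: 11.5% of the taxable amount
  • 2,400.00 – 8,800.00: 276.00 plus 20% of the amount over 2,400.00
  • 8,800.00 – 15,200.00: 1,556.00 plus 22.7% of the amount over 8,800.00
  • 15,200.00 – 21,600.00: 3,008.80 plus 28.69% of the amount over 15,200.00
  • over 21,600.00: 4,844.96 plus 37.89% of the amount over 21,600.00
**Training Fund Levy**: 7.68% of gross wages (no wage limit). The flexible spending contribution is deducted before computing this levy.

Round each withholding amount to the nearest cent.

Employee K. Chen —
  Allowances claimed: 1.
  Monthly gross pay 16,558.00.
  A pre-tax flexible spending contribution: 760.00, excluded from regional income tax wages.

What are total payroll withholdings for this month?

Regional Income Tax: taxable = 16,558.00 − 760.00 − 1×1,080.00 = 14,718.00
  1,556.00 + 22.7% × (14,718.00 − 8,800.00) = 1,556.00 + 22.7% × 5,918.00 = 2,899.39
Training Fund Levy: 7.68% × 15,798.00 = 1,213.29
Total: 2,899.39 + 1,213.29 = 4,112.68

4,112.68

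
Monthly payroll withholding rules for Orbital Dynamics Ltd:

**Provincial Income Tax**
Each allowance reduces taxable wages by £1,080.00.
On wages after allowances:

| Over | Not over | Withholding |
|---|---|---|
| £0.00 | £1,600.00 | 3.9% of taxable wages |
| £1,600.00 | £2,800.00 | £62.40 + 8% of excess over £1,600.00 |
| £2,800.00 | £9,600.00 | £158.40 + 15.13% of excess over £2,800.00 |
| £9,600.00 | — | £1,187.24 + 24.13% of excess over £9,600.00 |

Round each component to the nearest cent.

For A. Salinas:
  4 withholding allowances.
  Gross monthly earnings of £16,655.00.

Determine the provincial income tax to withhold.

£1,847.20

Provincial Income Tax: taxable = £16,655.00 − 4×£1,080.00 = £12,335.00
  £1,187.24 + 24.13% × (£12,335.00 − £9,600.00) = £1,187.24 + 24.13% × £2,735.00 = £1,847.20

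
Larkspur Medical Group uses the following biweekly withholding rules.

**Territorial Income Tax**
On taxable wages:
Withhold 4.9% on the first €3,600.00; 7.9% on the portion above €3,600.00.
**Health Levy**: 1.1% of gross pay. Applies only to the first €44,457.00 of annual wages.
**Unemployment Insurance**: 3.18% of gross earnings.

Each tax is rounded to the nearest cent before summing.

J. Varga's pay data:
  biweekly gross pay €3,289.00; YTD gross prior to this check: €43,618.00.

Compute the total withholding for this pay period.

€274.98

Territorial Income Tax: taxable = €3,289.00
  4.9% × €3,289.00 = €161.16
Health Levy: cap €44,457.00 − YTD €43,618.00 = €839.00 subject; 1.1% × €839.00 = €9.23
Unemployment Insurance: 3.18% × €3,289.00 = €104.59
Total: €161.16 + €9.23 + €104.59 = €274.98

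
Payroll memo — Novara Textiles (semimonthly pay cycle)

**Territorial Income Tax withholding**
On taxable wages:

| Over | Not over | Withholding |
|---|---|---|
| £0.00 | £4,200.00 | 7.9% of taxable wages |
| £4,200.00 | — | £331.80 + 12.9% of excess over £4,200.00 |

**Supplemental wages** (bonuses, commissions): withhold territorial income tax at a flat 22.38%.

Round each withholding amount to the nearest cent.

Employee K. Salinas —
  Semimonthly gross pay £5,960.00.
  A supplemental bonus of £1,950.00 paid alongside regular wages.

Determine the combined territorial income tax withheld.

Territorial Income Tax: taxable = £5,960.00
  £331.80 + 12.9% × (£5,960.00 − £4,200.00) = £331.80 + 12.9% × £1,760.00 = £558.84
Supplemental (22.38% flat on bonus): 22.38% × £1,950.00 = £436.41
Total territorial income tax: £558.84 + £436.41 = £995.25

£995.25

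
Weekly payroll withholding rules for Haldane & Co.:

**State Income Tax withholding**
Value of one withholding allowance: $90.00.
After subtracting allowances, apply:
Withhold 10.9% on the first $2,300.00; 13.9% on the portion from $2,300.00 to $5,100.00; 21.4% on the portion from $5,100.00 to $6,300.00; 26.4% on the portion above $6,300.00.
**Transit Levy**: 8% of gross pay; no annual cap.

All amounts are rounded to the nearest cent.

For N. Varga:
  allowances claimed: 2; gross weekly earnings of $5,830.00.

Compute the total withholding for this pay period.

State Income Tax: taxable = $5,830.00 − 2×$90.00 = $5,650.00
  $639.90 + 21.4% × ($5,650.00 − $5,100.00) = $639.90 + 21.4% × $550.00 = $757.60
Transit Levy: 8% × $5,830.00 = $466.40
Total: $757.60 + $466.40 = $1,224.00

$1,224.00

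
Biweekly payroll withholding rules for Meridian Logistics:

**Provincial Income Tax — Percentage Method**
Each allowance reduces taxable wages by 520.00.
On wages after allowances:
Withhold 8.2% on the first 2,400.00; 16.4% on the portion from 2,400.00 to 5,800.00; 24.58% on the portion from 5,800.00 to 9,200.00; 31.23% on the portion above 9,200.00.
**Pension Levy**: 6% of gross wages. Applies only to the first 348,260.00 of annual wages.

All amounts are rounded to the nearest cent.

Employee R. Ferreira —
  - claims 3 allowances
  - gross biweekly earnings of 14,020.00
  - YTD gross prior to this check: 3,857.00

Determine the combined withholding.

Provincial Income Tax: taxable = 14,020.00 − 3×520.00 = 12,460.00
  1,590.12 + 31.23% × (12,460.00 − 9,200.00) = 1,590.12 + 31.23% × 3,260.00 = 2,608.22
Pension Levy: 6% × 14,020.00 = 841.20
Total: 2,608.22 + 841.20 = 3,449.42

3,449.42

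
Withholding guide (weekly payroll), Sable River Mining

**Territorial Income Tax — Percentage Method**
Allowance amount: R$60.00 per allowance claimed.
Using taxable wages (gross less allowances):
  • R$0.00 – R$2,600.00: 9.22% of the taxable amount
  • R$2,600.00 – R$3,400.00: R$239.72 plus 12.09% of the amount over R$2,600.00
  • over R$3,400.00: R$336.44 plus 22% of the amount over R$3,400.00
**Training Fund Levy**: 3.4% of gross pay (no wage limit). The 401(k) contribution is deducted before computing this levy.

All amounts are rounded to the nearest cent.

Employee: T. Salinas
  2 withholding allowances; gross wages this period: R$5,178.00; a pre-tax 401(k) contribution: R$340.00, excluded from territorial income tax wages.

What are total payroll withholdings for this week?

Territorial Income Tax: taxable = R$5,178.00 − R$340.00 − 2×R$60.00 = R$4,718.00
  R$336.44 + 22% × (R$4,718.00 − R$3,400.00) = R$336.44 + 22% × R$1,318.00 = R$626.40
Training Fund Levy: 3.4% × R$4,838.00 = R$164.49
Total: R$626.40 + R$164.49 = R$790.89

R$790.89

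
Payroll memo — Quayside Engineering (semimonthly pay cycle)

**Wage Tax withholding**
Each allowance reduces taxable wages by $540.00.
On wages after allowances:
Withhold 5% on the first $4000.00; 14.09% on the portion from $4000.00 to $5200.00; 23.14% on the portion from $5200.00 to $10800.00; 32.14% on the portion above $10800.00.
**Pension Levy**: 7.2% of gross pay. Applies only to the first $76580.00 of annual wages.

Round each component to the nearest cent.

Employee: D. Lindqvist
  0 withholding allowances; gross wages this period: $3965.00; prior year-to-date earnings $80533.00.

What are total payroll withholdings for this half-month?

Wage Tax: taxable = $3965.00
  5% × $3965.00 = $198.25
Pension Levy: YTD $80533.00 ≥ cap $76580.00 → $0.00
Total: $198.25 + $0.00 = $198.25

$198.25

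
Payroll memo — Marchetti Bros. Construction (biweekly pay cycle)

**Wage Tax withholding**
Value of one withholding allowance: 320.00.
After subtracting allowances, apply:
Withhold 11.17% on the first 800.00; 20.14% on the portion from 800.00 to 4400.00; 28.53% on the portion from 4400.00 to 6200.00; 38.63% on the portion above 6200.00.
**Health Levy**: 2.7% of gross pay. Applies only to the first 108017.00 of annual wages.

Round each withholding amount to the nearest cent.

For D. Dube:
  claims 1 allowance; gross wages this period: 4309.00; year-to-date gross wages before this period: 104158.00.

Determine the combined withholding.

Wage Tax: taxable = 4309.00 − 1×320.00 = 3989.00
  89.36 + 20.14% × (3989.00 − 800.00) = 89.36 + 20.14% × 3189.00 = 731.62
Health Levy: cap 108017.00 − YTD 104158.00 = 3859.00 subject; 2.7% × 3859.00 = 104.19
Total: 731.62 + 104.19 = 835.81

835.81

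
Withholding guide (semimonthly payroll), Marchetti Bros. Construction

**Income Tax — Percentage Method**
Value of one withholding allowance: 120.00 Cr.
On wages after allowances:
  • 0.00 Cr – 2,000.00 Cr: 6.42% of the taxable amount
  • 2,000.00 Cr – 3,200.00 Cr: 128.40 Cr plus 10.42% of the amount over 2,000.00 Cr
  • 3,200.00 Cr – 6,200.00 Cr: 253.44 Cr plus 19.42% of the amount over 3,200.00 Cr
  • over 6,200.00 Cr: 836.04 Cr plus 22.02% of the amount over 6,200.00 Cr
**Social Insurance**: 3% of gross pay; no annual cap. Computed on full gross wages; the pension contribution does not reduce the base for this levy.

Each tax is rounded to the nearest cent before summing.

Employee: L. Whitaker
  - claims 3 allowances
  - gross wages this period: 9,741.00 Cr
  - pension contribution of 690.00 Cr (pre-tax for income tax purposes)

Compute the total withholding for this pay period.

Income Tax: taxable = 9,741.00 Cr − 690.00 Cr − 3×120.00 Cr = 8,691.00 Cr
  836.04 Cr + 22.02% × (8,691.00 Cr − 6,200.00 Cr) = 836.04 Cr + 22.02% × 2,491.00 Cr = 1,384.56 Cr
Social Insurance: 3% × 9,741.00 Cr = 292.23 Cr
Total: 1,384.56 Cr + 292.23 Cr = 1,676.79 Cr

1,676.79 Cr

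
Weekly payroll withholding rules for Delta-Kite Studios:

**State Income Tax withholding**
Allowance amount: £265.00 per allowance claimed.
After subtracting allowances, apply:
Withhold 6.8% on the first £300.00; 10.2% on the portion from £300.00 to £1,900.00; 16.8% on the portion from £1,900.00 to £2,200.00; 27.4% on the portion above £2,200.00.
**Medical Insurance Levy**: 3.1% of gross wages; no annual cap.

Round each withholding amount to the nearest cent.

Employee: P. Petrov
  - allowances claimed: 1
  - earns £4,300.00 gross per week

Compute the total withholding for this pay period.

£870.09

State Income Tax: taxable = £4,300.00 − 1×£265.00 = £4,035.00
  £234.00 + 27.4% × (£4,035.00 − £2,200.00) = £234.00 + 27.4% × £1,835.00 = £736.79
Medical Insurance Levy: 3.1% × £4,300.00 = £133.30
Total: £736.79 + £133.30 = £870.09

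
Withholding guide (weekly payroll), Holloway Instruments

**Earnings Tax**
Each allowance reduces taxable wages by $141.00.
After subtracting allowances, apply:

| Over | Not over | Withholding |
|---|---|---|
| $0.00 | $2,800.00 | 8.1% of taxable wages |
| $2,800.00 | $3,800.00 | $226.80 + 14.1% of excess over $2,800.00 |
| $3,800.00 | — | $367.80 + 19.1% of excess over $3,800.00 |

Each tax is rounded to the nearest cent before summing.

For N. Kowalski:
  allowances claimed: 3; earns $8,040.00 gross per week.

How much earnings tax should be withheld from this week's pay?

$1,096.85

Earnings Tax: taxable = $8,040.00 − 3×$141.00 = $7,617.00
  $367.80 + 19.1% × ($7,617.00 − $3,800.00) = $367.80 + 19.1% × $3,817.00 = $1,096.85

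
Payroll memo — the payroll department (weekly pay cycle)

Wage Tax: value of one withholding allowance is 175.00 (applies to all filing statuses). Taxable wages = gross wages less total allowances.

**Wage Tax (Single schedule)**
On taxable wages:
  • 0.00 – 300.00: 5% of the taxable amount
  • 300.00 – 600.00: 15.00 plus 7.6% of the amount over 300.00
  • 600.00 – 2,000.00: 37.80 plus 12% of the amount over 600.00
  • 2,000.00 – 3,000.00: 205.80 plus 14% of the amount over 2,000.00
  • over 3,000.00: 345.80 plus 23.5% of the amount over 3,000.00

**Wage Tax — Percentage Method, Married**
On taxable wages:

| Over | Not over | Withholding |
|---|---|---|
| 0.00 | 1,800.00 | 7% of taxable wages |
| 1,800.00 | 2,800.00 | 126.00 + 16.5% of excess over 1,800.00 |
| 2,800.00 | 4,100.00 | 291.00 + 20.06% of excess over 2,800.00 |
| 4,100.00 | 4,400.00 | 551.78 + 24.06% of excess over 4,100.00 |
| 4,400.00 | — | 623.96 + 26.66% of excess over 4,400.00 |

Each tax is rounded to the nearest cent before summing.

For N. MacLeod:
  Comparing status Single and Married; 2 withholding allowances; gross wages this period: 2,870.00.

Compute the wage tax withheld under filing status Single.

Wage Tax (Single): taxable = 2,870.00 − 2×175.00 = 2,520.00
  205.80 + 14% × (2,520.00 − 2,000.00) = 205.80 + 14% × 520.00 = 278.60

278.60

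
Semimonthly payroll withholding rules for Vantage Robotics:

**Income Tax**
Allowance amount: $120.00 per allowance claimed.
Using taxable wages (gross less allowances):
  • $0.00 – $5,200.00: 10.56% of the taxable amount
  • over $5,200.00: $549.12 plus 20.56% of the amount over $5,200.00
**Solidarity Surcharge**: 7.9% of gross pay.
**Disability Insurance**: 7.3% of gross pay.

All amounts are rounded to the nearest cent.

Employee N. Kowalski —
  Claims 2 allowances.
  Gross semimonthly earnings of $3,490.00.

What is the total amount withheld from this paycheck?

Income Tax: taxable = $3,490.00 − 2×$120.00 = $3,250.00
  10.56% × $3,250.00 = $343.20
Solidarity Surcharge: 7.9% × $3,490.00 = $275.71
Disability Insurance: 7.3% × $3,490.00 = $254.77
Total: $343.20 + $275.71 + $254.77 = $873.68

$873.68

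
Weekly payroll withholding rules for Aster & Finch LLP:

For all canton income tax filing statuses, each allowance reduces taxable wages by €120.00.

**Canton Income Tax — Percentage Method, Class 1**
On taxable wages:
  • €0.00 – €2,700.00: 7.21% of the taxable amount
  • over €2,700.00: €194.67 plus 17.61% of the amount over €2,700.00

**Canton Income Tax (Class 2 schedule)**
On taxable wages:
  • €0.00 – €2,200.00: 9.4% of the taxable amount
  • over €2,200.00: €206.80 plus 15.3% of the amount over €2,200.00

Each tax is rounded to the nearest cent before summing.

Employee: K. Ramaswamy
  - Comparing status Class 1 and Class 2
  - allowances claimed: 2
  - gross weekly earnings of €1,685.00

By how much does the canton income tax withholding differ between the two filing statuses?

€31.65

Canton Income Tax (Class 1): taxable = €1,685.00 − 2×€120.00 = €1,445.00
  7.21% × €1,445.00 = €104.18
Canton Income Tax (Class 2): taxable = €1,685.00 − 2×€120.00 = €1,445.00
  9.4% × €1,445.00 = €135.83
Difference: |€104.18 − €135.83| = €31.65 (higher under Class 2)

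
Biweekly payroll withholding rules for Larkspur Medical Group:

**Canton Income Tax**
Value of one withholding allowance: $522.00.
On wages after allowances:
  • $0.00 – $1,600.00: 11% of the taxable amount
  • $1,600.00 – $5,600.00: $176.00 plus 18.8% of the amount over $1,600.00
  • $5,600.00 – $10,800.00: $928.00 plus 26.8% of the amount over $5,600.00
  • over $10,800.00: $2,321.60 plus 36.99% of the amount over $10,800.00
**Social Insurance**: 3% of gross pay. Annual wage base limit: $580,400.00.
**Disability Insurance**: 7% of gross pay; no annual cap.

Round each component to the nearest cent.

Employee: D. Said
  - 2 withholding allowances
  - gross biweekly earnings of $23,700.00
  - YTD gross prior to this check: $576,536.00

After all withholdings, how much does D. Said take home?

Canton Income Tax: taxable = $23,700.00 − 2×$522.00 = $22,656.00
  $2,321.60 + 36.99% × ($22,656.00 − $10,800.00) = $2,321.60 + 36.99% × $11,856.00 = $6,707.13
Social Insurance: cap $580,400.00 − YTD $576,536.00 = $3,864.00 subject; 3% × $3,864.00 = $115.92
Disability Insurance: 7% × $23,700.00 = $1,659.00
Total withheld: $6,707.13 + $115.92 + $1,659.00 = $8,482.05
Net pay: $23,700.00 − $8,482.05 = $15,217.95

$15,217.95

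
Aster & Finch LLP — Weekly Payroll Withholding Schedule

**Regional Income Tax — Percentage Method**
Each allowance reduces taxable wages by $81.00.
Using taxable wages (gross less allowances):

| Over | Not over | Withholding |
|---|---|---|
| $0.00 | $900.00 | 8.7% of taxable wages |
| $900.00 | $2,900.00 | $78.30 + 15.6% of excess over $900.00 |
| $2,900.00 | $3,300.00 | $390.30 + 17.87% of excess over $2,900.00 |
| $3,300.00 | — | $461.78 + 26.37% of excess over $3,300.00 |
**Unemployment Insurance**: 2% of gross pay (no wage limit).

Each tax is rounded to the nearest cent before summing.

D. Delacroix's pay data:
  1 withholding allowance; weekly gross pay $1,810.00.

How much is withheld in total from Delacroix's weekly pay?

Regional Income Tax: taxable = $1,810.00 − 1×$81.00 = $1,729.00
  $78.30 + 15.6% × ($1,729.00 − $900.00) = $78.30 + 15.6% × $829.00 = $207.62
Unemployment Insurance: 2% × $1,810.00 = $36.20
Total: $207.62 + $36.20 = $243.82

$243.82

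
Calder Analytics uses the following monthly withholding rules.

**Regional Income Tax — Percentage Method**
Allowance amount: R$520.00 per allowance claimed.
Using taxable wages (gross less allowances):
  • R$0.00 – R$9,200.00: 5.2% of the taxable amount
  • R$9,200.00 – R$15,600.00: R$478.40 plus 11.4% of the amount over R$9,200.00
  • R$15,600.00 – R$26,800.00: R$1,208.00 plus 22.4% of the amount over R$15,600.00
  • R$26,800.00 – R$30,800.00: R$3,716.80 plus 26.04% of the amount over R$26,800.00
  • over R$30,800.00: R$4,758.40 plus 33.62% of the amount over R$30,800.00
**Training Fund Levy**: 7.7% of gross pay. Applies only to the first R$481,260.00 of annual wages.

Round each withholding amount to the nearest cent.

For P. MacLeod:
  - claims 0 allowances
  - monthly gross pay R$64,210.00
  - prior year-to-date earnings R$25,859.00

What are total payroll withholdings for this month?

R$20,935.01

Regional Income Tax: taxable = R$64,210.00
  R$4,758.40 + 33.62% × (R$64,210.00 − R$30,800.00) = R$4,758.40 + 33.62% × R$33,410.00 = R$15,990.84
Training Fund Levy: 7.7% × R$64,210.00 = R$4,944.17
Total: R$15,990.84 + R$4,944.17 = R$20,935.01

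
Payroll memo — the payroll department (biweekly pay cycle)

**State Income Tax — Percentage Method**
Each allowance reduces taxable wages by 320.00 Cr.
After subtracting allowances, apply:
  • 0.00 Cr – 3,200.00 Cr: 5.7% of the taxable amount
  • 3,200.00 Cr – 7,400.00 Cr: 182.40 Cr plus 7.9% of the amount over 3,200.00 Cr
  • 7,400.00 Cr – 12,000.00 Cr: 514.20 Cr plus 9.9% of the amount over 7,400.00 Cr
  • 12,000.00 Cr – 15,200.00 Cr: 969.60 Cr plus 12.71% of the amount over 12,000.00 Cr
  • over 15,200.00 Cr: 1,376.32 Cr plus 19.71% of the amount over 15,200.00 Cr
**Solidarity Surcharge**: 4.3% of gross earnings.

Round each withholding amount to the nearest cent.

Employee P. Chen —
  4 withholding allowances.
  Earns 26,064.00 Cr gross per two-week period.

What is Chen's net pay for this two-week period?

21,677.92 Cr

State Income Tax: taxable = 26,064.00 Cr − 4×320.00 Cr = 24,784.00 Cr
  1,376.32 Cr + 19.71% × (24,784.00 Cr − 15,200.00 Cr) = 1,376.32 Cr + 19.71% × 9,584.00 Cr = 3,265.33 Cr
Solidarity Surcharge: 4.3% × 26,064.00 Cr = 1,120.75 Cr
Total withheld: 3,265.33 Cr + 1,120.75 Cr = 4,386.08 Cr
Net pay: 26,064.00 Cr − 4,386.08 Cr = 21,677.92 Cr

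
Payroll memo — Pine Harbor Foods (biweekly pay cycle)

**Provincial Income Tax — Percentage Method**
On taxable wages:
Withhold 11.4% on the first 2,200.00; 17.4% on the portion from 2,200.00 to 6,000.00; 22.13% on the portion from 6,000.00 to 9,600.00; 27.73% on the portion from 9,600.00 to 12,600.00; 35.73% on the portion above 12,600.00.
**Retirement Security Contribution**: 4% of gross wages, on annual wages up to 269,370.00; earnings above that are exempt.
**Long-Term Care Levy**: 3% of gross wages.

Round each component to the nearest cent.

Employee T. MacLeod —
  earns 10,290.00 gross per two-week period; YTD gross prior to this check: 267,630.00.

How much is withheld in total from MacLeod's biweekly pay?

Provincial Income Tax: taxable = 10,290.00
  1,708.68 + 27.73% × (10,290.00 − 9,600.00) = 1,708.68 + 27.73% × 690.00 = 1,900.02
Retirement Security Contribution: cap 269,370.00 − YTD 267,630.00 = 1,740.00 subject; 4% × 1,740.00 = 69.60
Long-Term Care Levy: 3% × 10,290.00 = 308.70
Total: 1,900.02 + 69.60 + 308.70 = 2,278.32

2,278.32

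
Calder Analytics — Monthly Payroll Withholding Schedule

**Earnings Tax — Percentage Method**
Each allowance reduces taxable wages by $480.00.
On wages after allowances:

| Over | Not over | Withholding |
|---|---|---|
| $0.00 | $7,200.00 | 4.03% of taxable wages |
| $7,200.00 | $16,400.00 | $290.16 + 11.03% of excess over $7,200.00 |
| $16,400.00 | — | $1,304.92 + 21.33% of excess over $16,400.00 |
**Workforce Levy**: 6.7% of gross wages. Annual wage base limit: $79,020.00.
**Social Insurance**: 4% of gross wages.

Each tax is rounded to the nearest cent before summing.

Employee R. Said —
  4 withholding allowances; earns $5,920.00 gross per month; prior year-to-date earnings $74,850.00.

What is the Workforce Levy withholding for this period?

$279.39

Workforce Levy: cap $79,020.00 − YTD $74,850.00 = $4,170.00 subject; 6.7% × $4,170.00 = $279.39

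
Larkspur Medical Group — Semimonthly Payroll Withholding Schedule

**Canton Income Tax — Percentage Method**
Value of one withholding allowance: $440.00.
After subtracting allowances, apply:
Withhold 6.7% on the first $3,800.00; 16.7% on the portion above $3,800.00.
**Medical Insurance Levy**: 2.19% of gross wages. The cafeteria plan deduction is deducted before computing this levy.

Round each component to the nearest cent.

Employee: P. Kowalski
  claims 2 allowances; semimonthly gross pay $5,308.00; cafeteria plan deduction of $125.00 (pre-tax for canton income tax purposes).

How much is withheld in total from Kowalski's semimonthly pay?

$452.11

Canton Income Tax: taxable = $5,308.00 − $125.00 − 2×$440.00 = $4,303.00
  $254.60 + 16.7% × ($4,303.00 − $3,800.00) = $254.60 + 16.7% × $503.00 = $338.60
Medical Insurance Levy: 2.19% × $5,183.00 = $113.51
Total: $338.60 + $113.51 = $452.11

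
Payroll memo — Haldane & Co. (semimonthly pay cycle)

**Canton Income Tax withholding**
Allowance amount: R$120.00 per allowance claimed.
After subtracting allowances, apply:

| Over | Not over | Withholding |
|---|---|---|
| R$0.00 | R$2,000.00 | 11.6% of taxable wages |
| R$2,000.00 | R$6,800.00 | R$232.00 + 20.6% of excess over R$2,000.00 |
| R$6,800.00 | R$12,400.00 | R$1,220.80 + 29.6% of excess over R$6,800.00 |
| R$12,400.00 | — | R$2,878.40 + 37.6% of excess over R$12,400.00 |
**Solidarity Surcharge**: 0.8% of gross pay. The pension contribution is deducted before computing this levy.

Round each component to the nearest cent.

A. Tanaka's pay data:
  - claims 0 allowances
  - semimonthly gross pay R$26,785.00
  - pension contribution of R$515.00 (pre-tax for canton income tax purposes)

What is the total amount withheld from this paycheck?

R$8,303.68

Canton Income Tax: taxable = R$26,785.00 − R$515.00 = R$26,270.00
  R$2,878.40 + 37.6% × (R$26,270.00 − R$12,400.00) = R$2,878.40 + 37.6% × R$13,870.00 = R$8,093.52
Solidarity Surcharge: 0.8% × R$26,270.00 = R$210.16
Total: R$8,093.52 + R$210.16 = R$8,303.68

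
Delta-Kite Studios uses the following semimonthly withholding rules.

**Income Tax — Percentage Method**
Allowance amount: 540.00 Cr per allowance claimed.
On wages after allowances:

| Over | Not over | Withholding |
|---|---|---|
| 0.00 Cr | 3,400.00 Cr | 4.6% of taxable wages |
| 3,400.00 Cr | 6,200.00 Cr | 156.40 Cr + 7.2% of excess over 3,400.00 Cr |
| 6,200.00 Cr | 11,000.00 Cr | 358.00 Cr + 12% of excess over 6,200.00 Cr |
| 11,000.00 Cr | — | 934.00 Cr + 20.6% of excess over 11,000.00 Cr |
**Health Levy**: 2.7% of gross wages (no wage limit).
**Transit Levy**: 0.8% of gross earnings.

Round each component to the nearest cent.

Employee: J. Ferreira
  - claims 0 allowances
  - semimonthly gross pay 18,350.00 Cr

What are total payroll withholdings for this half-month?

3,090.35 Cr

Income Tax: taxable = 18,350.00 Cr
  934.00 Cr + 20.6% × (18,350.00 Cr − 11,000.00 Cr) = 934.00 Cr + 20.6% × 7,350.00 Cr = 2,448.10 Cr
Health Levy: 2.7% × 18,350.00 Cr = 495.45 Cr
Transit Levy: 0.8% × 18,350.00 Cr = 146.80 Cr
Total: 2,448.10 Cr + 495.45 Cr + 146.80 Cr = 3,090.35 Cr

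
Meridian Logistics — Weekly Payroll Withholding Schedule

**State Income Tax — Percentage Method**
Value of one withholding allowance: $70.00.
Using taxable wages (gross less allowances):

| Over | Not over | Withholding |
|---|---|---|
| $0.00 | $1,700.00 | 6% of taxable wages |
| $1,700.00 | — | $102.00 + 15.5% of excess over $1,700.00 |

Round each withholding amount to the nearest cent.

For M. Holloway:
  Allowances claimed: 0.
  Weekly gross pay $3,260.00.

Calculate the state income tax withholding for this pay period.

$343.80

State Income Tax: taxable = $3,260.00
  $102.00 + 15.5% × ($3,260.00 − $1,700.00) = $102.00 + 15.5% × $1,560.00 = $343.80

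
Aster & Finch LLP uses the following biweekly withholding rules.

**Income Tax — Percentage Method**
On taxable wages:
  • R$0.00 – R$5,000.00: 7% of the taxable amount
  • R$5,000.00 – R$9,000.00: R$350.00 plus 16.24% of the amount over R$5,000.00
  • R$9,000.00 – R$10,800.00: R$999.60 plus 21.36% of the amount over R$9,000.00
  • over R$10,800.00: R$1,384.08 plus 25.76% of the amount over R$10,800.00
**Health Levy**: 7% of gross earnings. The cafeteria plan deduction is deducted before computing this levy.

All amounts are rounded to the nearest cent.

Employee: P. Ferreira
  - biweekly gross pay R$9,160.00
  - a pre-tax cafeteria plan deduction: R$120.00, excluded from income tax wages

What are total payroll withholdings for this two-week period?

Income Tax: taxable = R$9,160.00 − R$120.00 = R$9,040.00
  R$999.60 + 21.36% × (R$9,040.00 − R$9,000.00) = R$999.60 + 21.36% × R$40.00 = R$1,008.14
Health Levy: 7% × R$9,040.00 = R$632.80
Total: R$1,008.14 + R$632.80 = R$1,640.94

R$1,640.94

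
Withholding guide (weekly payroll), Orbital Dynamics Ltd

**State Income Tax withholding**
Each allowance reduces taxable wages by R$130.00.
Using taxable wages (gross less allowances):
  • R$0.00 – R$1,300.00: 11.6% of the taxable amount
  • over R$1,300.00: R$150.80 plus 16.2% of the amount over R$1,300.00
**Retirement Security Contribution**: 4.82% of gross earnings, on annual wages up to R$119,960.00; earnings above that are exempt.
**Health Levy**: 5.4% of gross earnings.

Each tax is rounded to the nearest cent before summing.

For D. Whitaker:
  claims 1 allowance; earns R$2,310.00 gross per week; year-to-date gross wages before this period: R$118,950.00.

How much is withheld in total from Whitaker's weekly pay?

R$466.78

State Income Tax: taxable = R$2,310.00 − 1×R$130.00 = R$2,180.00
  R$150.80 + 16.2% × (R$2,180.00 − R$1,300.00) = R$150.80 + 16.2% × R$880.00 = R$293.36
Retirement Security Contribution: cap R$119,960.00 − YTD R$118,950.00 = R$1,010.00 subject; 4.82% × R$1,010.00 = R$48.68
Health Levy: 5.4% × R$2,310.00 = R$124.74
Total: R$293.36 + R$48.68 + R$124.74 = R$466.78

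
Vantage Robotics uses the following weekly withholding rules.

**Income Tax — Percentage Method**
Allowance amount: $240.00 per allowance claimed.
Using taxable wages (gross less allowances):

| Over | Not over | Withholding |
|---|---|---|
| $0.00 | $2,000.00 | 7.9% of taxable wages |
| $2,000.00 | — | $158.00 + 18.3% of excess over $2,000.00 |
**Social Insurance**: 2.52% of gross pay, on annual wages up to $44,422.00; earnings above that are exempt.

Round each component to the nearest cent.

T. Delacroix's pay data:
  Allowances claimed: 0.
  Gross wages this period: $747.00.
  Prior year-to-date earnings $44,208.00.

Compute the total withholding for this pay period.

Income Tax: taxable = $747.00
  7.9% × $747.00 = $59.01
Social Insurance: cap $44,422.00 − YTD $44,208.00 = $214.00 subject; 2.52% × $214.00 = $5.39
Total: $59.01 + $5.39 = $64.40

$64.40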